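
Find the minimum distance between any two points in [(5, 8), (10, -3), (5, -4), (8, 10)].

Computing all pairwise distances among 4 points:

d((5, 8), (10, -3)) = 12.083
d((5, 8), (5, -4)) = 12.0
d((5, 8), (8, 10)) = 3.6056 <-- minimum
d((10, -3), (5, -4)) = 5.099
d((10, -3), (8, 10)) = 13.1529
d((5, -4), (8, 10)) = 14.3178

Closest pair: (5, 8) and (8, 10) with distance 3.6056

The closest pair is (5, 8) and (8, 10) with Euclidean distance 3.6056. For 4 points, brute-force pairwise comparison is shown above. For large n, the divide-and-conquer algorithm (sort by x, recurse on halves, check the dividing strip) achieves O(n log n).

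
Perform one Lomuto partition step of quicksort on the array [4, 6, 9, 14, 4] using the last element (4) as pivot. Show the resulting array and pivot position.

Lomuto partition with pivot = 4:

Initial array: [4, 6, 9, 14, 4]

arr[0]=4 <= 4: swap with position 0, array becomes [4, 6, 9, 14, 4]
arr[1]=6 > 4: no swap
arr[2]=9 > 4: no swap
arr[3]=14 > 4: no swap

Place pivot at position 1: [4, 4, 9, 14, 6]
Pivot position: 1

After partitioning with pivot 4, the array becomes [4, 4, 9, 14, 6]. The pivot is placed at index 1. All elements to the left of the pivot are <= 4, and all elements to the right are > 4.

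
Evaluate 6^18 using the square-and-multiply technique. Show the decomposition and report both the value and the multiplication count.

Computing 6^18 by squaring (build up from 6^1; each line after the first costs one multiplication):

6^1 = 6
6^2 = (6^1)^2 = 6^2 = 36
6^4 = (6^2)^2 = 36^2 = 1296
6^8 = (6^4)^2 = 1296^2 = 1679616
6^9 = 6 * 6^8 = 6 * 1679616 = 10077696
6^18 = (6^9)^2 = 10077696^2 = 101559956668416

Result: 101559956668416
Multiplications needed: 5 (5 lines after 6^1)

6^18 = 101559956668416. Using exponentiation by squaring, this requires 5 multiplications. The key idea: if the exponent is even, square the half-power; if odd, multiply by the base once.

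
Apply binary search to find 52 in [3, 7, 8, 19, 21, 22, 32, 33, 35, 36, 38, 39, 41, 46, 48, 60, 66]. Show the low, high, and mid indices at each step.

Binary search for 52 in [3, 7, 8, 19, 21, 22, 32, 33, 35, 36, 38, 39, 41, 46, 48, 60, 66]:

lo=0, hi=16, mid=8, arr[mid]=35 -> 35 < 52, search right half
lo=9, hi=16, mid=12, arr[mid]=41 -> 41 < 52, search right half
lo=13, hi=16, mid=14, arr[mid]=48 -> 48 < 52, search right half
lo=15, hi=16, mid=15, arr[mid]=60 -> 60 > 52, search left half
lo=15 > hi=14, target 52 not found

Binary search determines that 52 is not in the array after 4 comparisons. The search space was exhausted without finding the target.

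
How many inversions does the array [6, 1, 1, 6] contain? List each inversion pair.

Finding inversions in [6, 1, 1, 6]:

(0, 1): arr[0]=6 > arr[1]=1
(0, 2): arr[0]=6 > arr[2]=1

Total inversions: 2

The array has 2 inversion(s): (0,1), (0,2). Each pair (i,j) satisfies i < j and arr[i] > arr[j].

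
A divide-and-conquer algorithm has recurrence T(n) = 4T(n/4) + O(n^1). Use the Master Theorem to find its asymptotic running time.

Master Theorem for T(n) = 4T(n/4) + O(n^1):

a = 4, b = 4, c = 1
log_b(a) = log_4(4) = 1.0000

Case 2: c = 1 = log_4(4) = 1.0000
T(n) = O(n^1 log n) = O(n log n)

For T(n) = 4T(n/4) + O(n^1): log_4(4) = 1.0000. This is Case 2 of the Master Theorem (c = log_b(a), equal work at all levels), giving O(n log n).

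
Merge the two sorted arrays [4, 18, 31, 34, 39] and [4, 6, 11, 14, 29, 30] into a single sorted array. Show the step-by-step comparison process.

Merging process:

Compare 4 vs 4: take 4 from left. Merged: [4]
Compare 18 vs 4: take 4 from right. Merged: [4, 4]
Compare 18 vs 6: take 6 from right. Merged: [4, 4, 6]
Compare 18 vs 11: take 11 from right. Merged: [4, 4, 6, 11]
Compare 18 vs 14: take 14 from right. Merged: [4, 4, 6, 11, 14]
Compare 18 vs 29: take 18 from left. Merged: [4, 4, 6, 11, 14, 18]
Compare 31 vs 29: take 29 from right. Merged: [4, 4, 6, 11, 14, 18, 29]
Compare 31 vs 30: take 30 from right. Merged: [4, 4, 6, 11, 14, 18, 29, 30]
Append remaining from left: [31, 34, 39]. Merged: [4, 4, 6, 11, 14, 18, 29, 30, 31, 34, 39]

Final merged array: [4, 4, 6, 11, 14, 18, 29, 30, 31, 34, 39]
Total comparisons: 8

The merged array is [4, 4, 6, 11, 14, 18, 29, 30, 31, 34, 39], requiring 8 comparisons. The merge step runs in O(n) time where n is the total number of elements.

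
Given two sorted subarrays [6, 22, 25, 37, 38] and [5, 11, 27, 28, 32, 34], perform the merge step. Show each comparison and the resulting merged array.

Merging process:

Compare 6 vs 5: take 5 from right. Merged: [5]
Compare 6 vs 11: take 6 from left. Merged: [5, 6]
Compare 22 vs 11: take 11 from right. Merged: [5, 6, 11]
Compare 22 vs 27: take 22 from left. Merged: [5, 6, 11, 22]
Compare 25 vs 27: take 25 from left. Merged: [5, 6, 11, 22, 25]
Compare 37 vs 27: take 27 from right. Merged: [5, 6, 11, 22, 25, 27]
Compare 37 vs 28: take 28 from right. Merged: [5, 6, 11, 22, 25, 27, 28]
Compare 37 vs 32: take 32 from right. Merged: [5, 6, 11, 22, 25, 27, 28, 32]
Compare 37 vs 34: take 34 from right. Merged: [5, 6, 11, 22, 25, 27, 28, 32, 34]
Append remaining from left: [37, 38]. Merged: [5, 6, 11, 22, 25, 27, 28, 32, 34, 37, 38]

Final merged array: [5, 6, 11, 22, 25, 27, 28, 32, 34, 37, 38]
Total comparisons: 9

The merged array is [5, 6, 11, 22, 25, 27, 28, 32, 34, 37, 38], requiring 9 comparisons. The merge step runs in O(n) time where n is the total number of elements.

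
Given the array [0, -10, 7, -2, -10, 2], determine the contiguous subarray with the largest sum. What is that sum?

Using Kadane's algorithm on [0, -10, 7, -2, -10, 2]:

Scanning through the array:
Position 1 (value -10): max_ending_here = -10, max_so_far = 0
Position 2 (value 7): max_ending_here = 7, max_so_far = 7
Position 3 (value -2): max_ending_here = 5, max_so_far = 7
Position 4 (value -10): max_ending_here = -5, max_so_far = 7
Position 5 (value 2): max_ending_here = 2, max_so_far = 7

Maximum subarray: [7]
Maximum sum: 7

The maximum subarray is [7] with sum 7. This subarray runs from index 2 to index 2.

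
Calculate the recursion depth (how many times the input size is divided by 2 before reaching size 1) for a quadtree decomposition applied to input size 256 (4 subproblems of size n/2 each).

For divide and conquer with division factor 2:

Problem sizes at each level:
Level 0: 256
Level 1: 128
Level 2: 64
Level 3: 32
Level 4: 16
Level 5: 8
Level 6: 4
Level 7: 2
Level 8: 1

The root is level 0 and the size-1 base case is level 8 (the tree spans levels 0 through 8, i.e. 9 levels counting the root), so the depth is the number of divisions: log_2(256) = 8

The recursion tree depth is log_2(256) = 8. At each level, the problem size is divided by 2, so it takes 8 divisions to reduce to a base case of size 1. The algorithm makes 4 recursive calls at each level.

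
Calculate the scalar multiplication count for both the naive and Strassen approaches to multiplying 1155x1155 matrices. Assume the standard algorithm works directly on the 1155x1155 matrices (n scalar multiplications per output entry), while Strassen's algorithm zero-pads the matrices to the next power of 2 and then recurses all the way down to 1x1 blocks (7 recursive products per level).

Matrix multiplication for 1155x1155 matrices:

Strassen's algorithm requires power-of-2 dimensions. Pad 1155x1155 to 2048x2048 (next power of 2).

Standard algorithm: 1155^3 = 1540798875 multiplications
Strassen's algorithm: 7^(log2(2048)) = 7^11 = 1977326743 multiplications
Difference: 1540798875 - 1977326743 = -436527868 (Strassen uses MORE here due to padding overhead — for small or just-over-power-of-2 n, padding can outweigh the per-level savings)

Standard: 1540798875 multiplications (1155^3). Strassen: 1977326743 multiplications (7^11, after padding to 2048x2048). Strassen reduces 8 recursive multiplications to 7 at each level.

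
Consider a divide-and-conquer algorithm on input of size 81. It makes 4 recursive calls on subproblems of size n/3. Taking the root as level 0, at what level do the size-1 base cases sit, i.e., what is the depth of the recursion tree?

For divide and conquer with division factor 3:

Problem sizes at each level:
Level 0: 81
Level 1: 27
Level 2: 9
Level 3: 3
Level 4: 1

The root is level 0 and the size-1 base case is level 4 (the tree spans levels 0 through 4, i.e. 5 levels counting the root), so the depth is the number of divisions: log_3(81) = 4

The recursion tree depth is log_3(81) = 4. At each level, the problem size is divided by 3, so it takes 4 divisions to reduce to a base case of size 1. The algorithm makes 4 recursive calls at each level.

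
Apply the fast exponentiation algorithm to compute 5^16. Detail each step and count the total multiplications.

Computing 5^16 by squaring (build up from 5^1; each line after the first costs one multiplication):

5^1 = 5
5^2 = (5^1)^2 = 5^2 = 25
5^4 = (5^2)^2 = 25^2 = 625
5^8 = (5^4)^2 = 625^2 = 390625
5^16 = (5^8)^2 = 390625^2 = 152587890625

Result: 152587890625
Multiplications needed: 4 (4 lines after 5^1)

5^16 = 152587890625. Using exponentiation by squaring, this requires 4 multiplications. The key idea: if the exponent is even, square the half-power; if odd, multiply by the base once.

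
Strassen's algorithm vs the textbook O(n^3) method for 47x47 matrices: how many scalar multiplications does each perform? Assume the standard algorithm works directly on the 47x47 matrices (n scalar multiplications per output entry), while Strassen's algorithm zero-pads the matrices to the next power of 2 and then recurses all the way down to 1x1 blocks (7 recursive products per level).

Matrix multiplication for 47x47 matrices:

Strassen's algorithm requires power-of-2 dimensions. Pad 47x47 to 64x64 (next power of 2).

Standard algorithm: 47^3 = 103823 multiplications
Strassen's algorithm: 7^(log2(64)) = 7^6 = 117649 multiplications
Difference: 103823 - 117649 = -13826 (Strassen uses MORE here due to padding overhead — for small or just-over-power-of-2 n, padding can outweigh the per-level savings)

Standard: 103823 multiplications (47^3). Strassen: 117649 multiplications (7^6, after padding to 64x64). Strassen reduces 8 recursive multiplications to 7 at each level.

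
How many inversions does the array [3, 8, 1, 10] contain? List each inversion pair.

Finding inversions in [3, 8, 1, 10]:

(0, 2): arr[0]=3 > arr[2]=1
(1, 2): arr[1]=8 > arr[2]=1

Total inversions: 2

The array has 2 inversion(s): (0,2), (1,2). Each pair (i,j) satisfies i < j and arr[i] > arr[j].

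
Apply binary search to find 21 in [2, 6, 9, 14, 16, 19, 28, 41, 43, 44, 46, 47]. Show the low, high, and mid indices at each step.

Binary search for 21 in [2, 6, 9, 14, 16, 19, 28, 41, 43, 44, 46, 47]:

lo=0, hi=11, mid=5, arr[mid]=19 -> 19 < 21, search right half
lo=6, hi=11, mid=8, arr[mid]=43 -> 43 > 21, search left half
lo=6, hi=7, mid=6, arr[mid]=28 -> 28 > 21, search left half
lo=6 > hi=5, target 21 not found

Binary search determines that 21 is not in the array after 3 comparisons. The search space was exhausted without finding the target.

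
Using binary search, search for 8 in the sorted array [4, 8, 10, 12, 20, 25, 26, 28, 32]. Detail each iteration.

Binary search for 8 in [4, 8, 10, 12, 20, 25, 26, 28, 32]:

lo=0, hi=8, mid=4, arr[mid]=20 -> 20 > 8, search left half
lo=0, hi=3, mid=1, arr[mid]=8 -> Found target at index 1!

Binary search finds 8 at index 1 after 2 comparisons. The search repeatedly halves the search space by comparing with the middle element.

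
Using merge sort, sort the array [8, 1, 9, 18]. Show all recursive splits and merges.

Merge sort trace:

Split: [8, 1, 9, 18] -> [8, 1] and [9, 18]
  Split: [8, 1] -> [8] and [1]
  Merge: [8] + [1] -> [1, 8]
  Split: [9, 18] -> [9] and [18]
  Merge: [9] + [18] -> [9, 18]
Merge: [1, 8] + [9, 18] -> [1, 8, 9, 18]

Final sorted array: [1, 8, 9, 18]

The merge sort proceeds by recursively splitting the array and merging sorted halves.
After all merges, the sorted array is [1, 8, 9, 18].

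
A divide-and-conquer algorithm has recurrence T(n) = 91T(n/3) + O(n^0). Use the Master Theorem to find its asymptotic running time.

Master Theorem for T(n) = 91T(n/3) + O(n^0):

a = 91, b = 3, c = 0
log_b(a) = log_3(91) = 4.1060

Case 1: c = 0 < log_3(91) = 4.1060
T(n) = O(n^(log_3 91))

For T(n) = 91T(n/3) + O(n^0): log_3(91) = 4.1060. This is Case 1 of the Master Theorem (c < log_b(a), work dominated by leaves), giving O(n^(log_3 91)).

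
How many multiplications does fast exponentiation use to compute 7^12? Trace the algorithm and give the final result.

Computing 7^12 by squaring (build up from 7^1; each line after the first costs one multiplication):

7^1 = 7
7^2 = (7^1)^2 = 7^2 = 49
7^3 = 7 * 7^2 = 7 * 49 = 343
7^6 = (7^3)^2 = 343^2 = 117649
7^12 = (7^6)^2 = 117649^2 = 13841287201

Result: 13841287201
Multiplications needed: 4 (4 lines after 7^1)

7^12 = 13841287201. Using exponentiation by squaring, this requires 4 multiplications. The key idea: if the exponent is even, square the half-power; if odd, multiply by the base once.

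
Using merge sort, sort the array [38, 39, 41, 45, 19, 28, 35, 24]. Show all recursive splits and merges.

Merge sort trace:

Split: [38, 39, 41, 45, 19, 28, 35, 24] -> [38, 39, 41, 45] and [19, 28, 35, 24]
  Split: [38, 39, 41, 45] -> [38, 39] and [41, 45]
    Split: [38, 39] -> [38] and [39]
    Merge: [38] + [39] -> [38, 39]
    Split: [41, 45] -> [41] and [45]
    Merge: [41] + [45] -> [41, 45]
  Merge: [38, 39] + [41, 45] -> [38, 39, 41, 45]
  Split: [19, 28, 35, 24] -> [19, 28] and [35, 24]
    Split: [19, 28] -> [19] and [28]
    Merge: [19] + [28] -> [19, 28]
    Split: [35, 24] -> [35] and [24]
    Merge: [35] + [24] -> [24, 35]
  Merge: [19, 28] + [24, 35] -> [19, 24, 28, 35]
Merge: [38, 39, 41, 45] + [19, 24, 28, 35] -> [19, 24, 28, 35, 38, 39, 41, 45]

Final sorted array: [19, 24, 28, 35, 38, 39, 41, 45]

The merge sort proceeds by recursively splitting the array and merging sorted halves.
After all merges, the sorted array is [19, 24, 28, 35, 38, 39, 41, 45].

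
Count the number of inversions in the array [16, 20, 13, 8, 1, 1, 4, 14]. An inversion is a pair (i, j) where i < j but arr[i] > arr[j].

Finding inversions in [16, 20, 13, 8, 1, 1, 4, 14]:

(0, 2): arr[0]=16 > arr[2]=13
(0, 3): arr[0]=16 > arr[3]=8
(0, 4): arr[0]=16 > arr[4]=1
(0, 5): arr[0]=16 > arr[5]=1
(0, 6): arr[0]=16 > arr[6]=4
(0, 7): arr[0]=16 > arr[7]=14
(1, 2): arr[1]=20 > arr[2]=13
(1, 3): arr[1]=20 > arr[3]=8
(1, 4): arr[1]=20 > arr[4]=1
(1, 5): arr[1]=20 > arr[5]=1
(1, 6): arr[1]=20 > arr[6]=4
(1, 7): arr[1]=20 > arr[7]=14
(2, 3): arr[2]=13 > arr[3]=8
(2, 4): arr[2]=13 > arr[4]=1
(2, 5): arr[2]=13 > arr[5]=1
(2, 6): arr[2]=13 > arr[6]=4
(3, 4): arr[3]=8 > arr[4]=1
(3, 5): arr[3]=8 > arr[5]=1
(3, 6): arr[3]=8 > arr[6]=4

Total inversions: 19

The array has 19 inversion(s): (0,2), (0,3), (0,4), (0,5), (0,6), (0,7), (1,2), (1,3), (1,4), (1,5), (1,6), (1,7), (2,3), (2,4), (2,5), (2,6), (3,4), (3,5), (3,6). Each pair (i,j) satisfies i < j and arr[i] > arr[j].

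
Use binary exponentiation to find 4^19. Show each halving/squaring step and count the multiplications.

Computing 4^19 by squaring (build up from 4^1; each line after the first costs one multiplication):

4^1 = 4
4^2 = (4^1)^2 = 4^2 = 16
4^4 = (4^2)^2 = 16^2 = 256
4^8 = (4^4)^2 = 256^2 = 65536
4^9 = 4 * 4^8 = 4 * 65536 = 262144
4^18 = (4^9)^2 = 262144^2 = 68719476736
4^19 = 4 * 4^18 = 4 * 68719476736 = 274877906944

Result: 274877906944
Multiplications needed: 6 (6 lines after 4^1)

4^19 = 274877906944. Using exponentiation by squaring, this requires 6 multiplications. The key idea: if the exponent is even, square the half-power; if odd, multiply by the base once.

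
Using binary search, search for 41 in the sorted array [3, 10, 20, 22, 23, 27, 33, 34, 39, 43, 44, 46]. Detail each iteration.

Binary search for 41 in [3, 10, 20, 22, 23, 27, 33, 34, 39, 43, 44, 46]:

lo=0, hi=11, mid=5, arr[mid]=27 -> 27 < 41, search right half
lo=6, hi=11, mid=8, arr[mid]=39 -> 39 < 41, search right half
lo=9, hi=11, mid=10, arr[mid]=44 -> 44 > 41, search left half
lo=9, hi=9, mid=9, arr[mid]=43 -> 43 > 41, search left half
lo=9 > hi=8, target 41 not found

Binary search determines that 41 is not in the array after 4 comparisons. The search space was exhausted without finding the target.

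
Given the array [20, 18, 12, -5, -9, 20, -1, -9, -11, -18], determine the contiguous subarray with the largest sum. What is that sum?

Using Kadane's algorithm on [20, 18, 12, -5, -9, 20, -1, -9, -11, -18]:

Scanning through the array:
Position 1 (value 18): max_ending_here = 38, max_so_far = 38
Position 2 (value 12): max_ending_here = 50, max_so_far = 50
Position 3 (value -5): max_ending_here = 45, max_so_far = 50
Position 4 (value -9): max_ending_here = 36, max_so_far = 50
Position 5 (value 20): max_ending_here = 56, max_so_far = 56
Position 6 (value -1): max_ending_here = 55, max_so_far = 56
Position 7 (value -9): max_ending_here = 46, max_so_far = 56
Position 8 (value -11): max_ending_here = 35, max_so_far = 56
Position 9 (value -18): max_ending_here = 17, max_so_far = 56

Maximum subarray: [20, 18, 12, -5, -9, 20]
Maximum sum: 56

The maximum subarray is [20, 18, 12, -5, -9, 20] with sum 56. This subarray runs from index 0 to index 5.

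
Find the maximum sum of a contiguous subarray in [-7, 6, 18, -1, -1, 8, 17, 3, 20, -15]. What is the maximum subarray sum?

Using Kadane's algorithm on [-7, 6, 18, -1, -1, 8, 17, 3, 20, -15]:

Scanning through the array:
Position 1 (value 6): max_ending_here = 6, max_so_far = 6
Position 2 (value 18): max_ending_here = 24, max_so_far = 24
Position 3 (value -1): max_ending_here = 23, max_so_far = 24
Position 4 (value -1): max_ending_here = 22, max_so_far = 24
Position 5 (value 8): max_ending_here = 30, max_so_far = 30
Position 6 (value 17): max_ending_here = 47, max_so_far = 47
Position 7 (value 3): max_ending_here = 50, max_so_far = 50
Position 8 (value 20): max_ending_here = 70, max_so_far = 70
Position 9 (value -15): max_ending_here = 55, max_so_far = 70

Maximum subarray: [6, 18, -1, -1, 8, 17, 3, 20]
Maximum sum: 70

The maximum subarray is [6, 18, -1, -1, 8, 17, 3, 20] with sum 70. This subarray runs from index 1 to index 8.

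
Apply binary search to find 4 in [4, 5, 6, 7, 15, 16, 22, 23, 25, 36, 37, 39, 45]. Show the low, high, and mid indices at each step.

Binary search for 4 in [4, 5, 6, 7, 15, 16, 22, 23, 25, 36, 37, 39, 45]:

lo=0, hi=12, mid=6, arr[mid]=22 -> 22 > 4, search left half
lo=0, hi=5, mid=2, arr[mid]=6 -> 6 > 4, search left half
lo=0, hi=1, mid=0, arr[mid]=4 -> Found target at index 0!

Binary search finds 4 at index 0 after 3 comparisons. The search repeatedly halves the search space by comparing with the middle element.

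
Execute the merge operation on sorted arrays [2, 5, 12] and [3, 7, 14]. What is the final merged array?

Merging process:

Compare 2 vs 3: take 2 from left. Merged: [2]
Compare 5 vs 3: take 3 from right. Merged: [2, 3]
Compare 5 vs 7: take 5 from left. Merged: [2, 3, 5]
Compare 12 vs 7: take 7 from right. Merged: [2, 3, 5, 7]
Compare 12 vs 14: take 12 from left. Merged: [2, 3, 5, 7, 12]
Append remaining from right: [14]. Merged: [2, 3, 5, 7, 12, 14]

Final merged array: [2, 3, 5, 7, 12, 14]
Total comparisons: 5

The merged array is [2, 3, 5, 7, 12, 14], requiring 5 comparisons. The merge step runs in O(n) time where n is the total number of elements.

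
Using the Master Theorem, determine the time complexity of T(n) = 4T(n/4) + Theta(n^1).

Master Theorem for T(n) = 4T(n/4) + O(n^1):

a = 4, b = 4, c = 1
log_b(a) = log_4(4) = 1.0000

Case 2: c = 1 = log_4(4) = 1.0000
T(n) = O(n^1 log n) = O(n log n)

For T(n) = 4T(n/4) + O(n^1): log_4(4) = 1.0000. This is Case 2 of the Master Theorem (c = log_b(a), equal work at all levels), giving O(n log n).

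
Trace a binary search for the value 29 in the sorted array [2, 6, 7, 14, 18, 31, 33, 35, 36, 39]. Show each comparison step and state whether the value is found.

Binary search for 29 in [2, 6, 7, 14, 18, 31, 33, 35, 36, 39]:

lo=0, hi=9, mid=4, arr[mid]=18 -> 18 < 29, search right half
lo=5, hi=9, mid=7, arr[mid]=35 -> 35 > 29, search left half
lo=5, hi=6, mid=5, arr[mid]=31 -> 31 > 29, search left half
lo=5 > hi=4, target 29 not found

Binary search determines that 29 is not in the array after 3 comparisons. The search space was exhausted without finding the target.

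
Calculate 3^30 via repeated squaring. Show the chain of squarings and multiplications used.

Computing 3^30 by squaring (build up from 3^1; each line after the first costs one multiplication):

3^1 = 3
3^2 = (3^1)^2 = 3^2 = 9
3^3 = 3 * 3^2 = 3 * 9 = 27
3^6 = (3^3)^2 = 27^2 = 729
3^7 = 3 * 3^6 = 3 * 729 = 2187
3^14 = (3^7)^2 = 2187^2 = 4782969
3^15 = 3 * 3^14 = 3 * 4782969 = 14348907
3^30 = (3^15)^2 = 14348907^2 = 205891132094649

Result: 205891132094649
Multiplications needed: 7 (7 lines after 3^1)

3^30 = 205891132094649. Using exponentiation by squaring, this requires 7 multiplications. The key idea: if the exponent is even, square the half-power; if odd, multiply by the base once.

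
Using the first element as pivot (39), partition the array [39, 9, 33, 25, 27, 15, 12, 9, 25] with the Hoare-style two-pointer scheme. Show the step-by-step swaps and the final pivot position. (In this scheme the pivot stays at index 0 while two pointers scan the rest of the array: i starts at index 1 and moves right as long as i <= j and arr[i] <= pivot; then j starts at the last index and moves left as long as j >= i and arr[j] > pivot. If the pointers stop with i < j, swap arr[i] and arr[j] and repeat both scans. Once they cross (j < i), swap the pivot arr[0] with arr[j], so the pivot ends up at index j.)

Hoare-style two-pointer partition with pivot = 39:

Initial array: [39, 9, 33, 25, 27, 15, 12, 9, 25]

Pointers start at i = 1, j = 8.
i ends at 9, j ends at 8: the pointers have crossed (j < i), so scanning stops.

Swap pivot arr[0] with arr[8] to place pivot at position 8: [25, 9, 33, 25, 27, 15, 12, 9, 39]
Pivot position: 8

After partitioning with pivot 39, the array becomes [25, 9, 33, 25, 27, 15, 12, 9, 39]. The pivot is placed at index 8. All elements to the left of the pivot are <= 39, and all elements to the right are > 39.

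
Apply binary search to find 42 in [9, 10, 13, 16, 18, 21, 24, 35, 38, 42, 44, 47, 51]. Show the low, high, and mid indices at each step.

Binary search for 42 in [9, 10, 13, 16, 18, 21, 24, 35, 38, 42, 44, 47, 51]:

lo=0, hi=12, mid=6, arr[mid]=24 -> 24 < 42, search right half
lo=7, hi=12, mid=9, arr[mid]=42 -> Found target at index 9!

Binary search finds 42 at index 9 after 2 comparisons. The search repeatedly halves the search space by comparing with the middle element.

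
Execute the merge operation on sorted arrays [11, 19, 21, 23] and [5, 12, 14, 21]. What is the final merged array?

Merging process:

Compare 11 vs 5: take 5 from right. Merged: [5]
Compare 11 vs 12: take 11 from left. Merged: [5, 11]
Compare 19 vs 12: take 12 from right. Merged: [5, 11, 12]
Compare 19 vs 14: take 14 from right. Merged: [5, 11, 12, 14]
Compare 19 vs 21: take 19 from left. Merged: [5, 11, 12, 14, 19]
Compare 21 vs 21: take 21 from left. Merged: [5, 11, 12, 14, 19, 21]
Compare 23 vs 21: take 21 from right. Merged: [5, 11, 12, 14, 19, 21, 21]
Append remaining from left: [23]. Merged: [5, 11, 12, 14, 19, 21, 21, 23]

Final merged array: [5, 11, 12, 14, 19, 21, 21, 23]
Total comparisons: 7

The merged array is [5, 11, 12, 14, 19, 21, 21, 23], requiring 7 comparisons. The merge step runs in O(n) time where n is the total number of elements.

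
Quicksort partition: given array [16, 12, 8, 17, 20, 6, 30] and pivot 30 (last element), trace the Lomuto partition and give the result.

Lomuto partition with pivot = 30:

Initial array: [16, 12, 8, 17, 20, 6, 30]

arr[0]=16 <= 30: swap with position 0, array becomes [16, 12, 8, 17, 20, 6, 30]
arr[1]=12 <= 30: swap with position 1, array becomes [16, 12, 8, 17, 20, 6, 30]
arr[2]=8 <= 30: swap with position 2, array becomes [16, 12, 8, 17, 20, 6, 30]
arr[3]=17 <= 30: swap with position 3, array becomes [16, 12, 8, 17, 20, 6, 30]
arr[4]=20 <= 30: swap with position 4, array becomes [16, 12, 8, 17, 20, 6, 30]
arr[5]=6 <= 30: swap with position 5, array becomes [16, 12, 8, 17, 20, 6, 30]

Place pivot at position 6: [16, 12, 8, 17, 20, 6, 30]
Pivot position: 6

After partitioning with pivot 30, the array becomes [16, 12, 8, 17, 20, 6, 30]. The pivot is placed at index 6. All elements to the left of the pivot are <= 30, and all elements to the right are > 30.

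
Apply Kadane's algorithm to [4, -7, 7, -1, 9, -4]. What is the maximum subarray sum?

Using Kadane's algorithm on [4, -7, 7, -1, 9, -4]:

Scanning through the array:
Position 1 (value -7): max_ending_here = -3, max_so_far = 4
Position 2 (value 7): max_ending_here = 7, max_so_far = 7
Position 3 (value -1): max_ending_here = 6, max_so_far = 7
Position 4 (value 9): max_ending_here = 15, max_so_far = 15
Position 5 (value -4): max_ending_here = 11, max_so_far = 15

Maximum subarray: [7, -1, 9]
Maximum sum: 15

The maximum subarray is [7, -1, 9] with sum 15. This subarray runs from index 2 to index 4.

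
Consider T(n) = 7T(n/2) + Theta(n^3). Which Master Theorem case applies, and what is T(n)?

Master Theorem for T(n) = 7T(n/2) + O(n^3):

a = 7, b = 2, c = 3
log_b(a) = log_2(7) = 2.8074

Case 3: c = 3 > log_2(7) = 2.8074
T(n) = O(n^3) = O(n^3)

For T(n) = 7T(n/2) + O(n^3): log_2(7) = 2.8074. This is Case 3 of the Master Theorem (c > log_b(a), work dominated by root), giving O(n^3).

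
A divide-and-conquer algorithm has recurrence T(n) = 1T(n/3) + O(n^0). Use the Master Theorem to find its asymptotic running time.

Master Theorem for T(n) = 1T(n/3) + O(n^0):

a = 1, b = 3, c = 0
log_b(a) = log_3(1) = 0.0000

Case 2: c = 0 = log_3(1) = 0.0000
T(n) = O(n^0 log n) = O(log n)

For T(n) = 1T(n/3) + O(n^0): log_3(1) = 0.0000. This is Case 2 of the Master Theorem (c = log_b(a), equal work at all levels), giving O(log n).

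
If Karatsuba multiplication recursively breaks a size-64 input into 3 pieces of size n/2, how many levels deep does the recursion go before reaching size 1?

For divide and conquer with division factor 2:

Problem sizes at each level:
Level 0: 64
Level 1: 32
Level 2: 16
Level 3: 8
Level 4: 4
Level 5: 2
Level 6: 1

The root is level 0 and the size-1 base case is level 6 (the tree spans levels 0 through 6, i.e. 7 levels counting the root), so the depth is the number of divisions: log_2(64) = 6

The recursion tree depth is log_2(64) = 6. At each level, the problem size is divided by 2, so it takes 6 divisions to reduce to a base case of size 1. The algorithm makes 3 recursive calls at each level.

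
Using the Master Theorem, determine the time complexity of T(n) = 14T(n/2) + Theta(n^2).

Master Theorem for T(n) = 14T(n/2) + O(n^2):

a = 14, b = 2, c = 2
log_b(a) = log_2(14) = 3.8074

Case 1: c = 2 < log_2(14) = 3.8074
T(n) = O(n^(log_2 14))

For T(n) = 14T(n/2) + O(n^2): log_2(14) = 3.8074. This is Case 1 of the Master Theorem (c < log_b(a), work dominated by leaves), giving O(n^(log_2 14)).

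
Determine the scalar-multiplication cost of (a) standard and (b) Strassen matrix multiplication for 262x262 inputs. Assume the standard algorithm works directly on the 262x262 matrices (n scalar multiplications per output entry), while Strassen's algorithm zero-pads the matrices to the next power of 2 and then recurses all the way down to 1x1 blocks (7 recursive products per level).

Matrix multiplication for 262x262 matrices:

Strassen's algorithm requires power-of-2 dimensions. Pad 262x262 to 512x512 (next power of 2).

Standard algorithm: 262^3 = 17984728 multiplications
Strassen's algorithm: 7^(log2(512)) = 7^9 = 40353607 multiplications
Difference: 17984728 - 40353607 = -22368879 (Strassen uses MORE here due to padding overhead — for small or just-over-power-of-2 n, padding can outweigh the per-level savings)

Standard: 17984728 multiplications (262^3). Strassen: 40353607 multiplications (7^9, after padding to 512x512). Strassen reduces 8 recursive multiplications to 7 at each level.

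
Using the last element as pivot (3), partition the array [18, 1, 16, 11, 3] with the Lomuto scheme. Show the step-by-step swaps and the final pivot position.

Lomuto partition with pivot = 3:

Initial array: [18, 1, 16, 11, 3]

arr[0]=18 > 3: no swap
arr[1]=1 <= 3: swap with position 0, array becomes [1, 18, 16, 11, 3]
arr[2]=16 > 3: no swap
arr[3]=11 > 3: no swap

Place pivot at position 1: [1, 3, 16, 11, 18]
Pivot position: 1

After partitioning with pivot 3, the array becomes [1, 3, 16, 11, 18]. The pivot is placed at index 1. All elements to the left of the pivot are <= 3, and all elements to the right are > 3.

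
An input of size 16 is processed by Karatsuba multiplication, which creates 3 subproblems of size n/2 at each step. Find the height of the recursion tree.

For divide and conquer with division factor 2:

Problem sizes at each level:
Level 0: 16
Level 1: 8
Level 2: 4
Level 3: 2
Level 4: 1

The root is level 0 and the size-1 base case is level 4 (the tree spans levels 0 through 4, i.e. 5 levels counting the root), so the depth is the number of divisions: log_2(16) = 4

The recursion tree depth is log_2(16) = 4. At each level, the problem size is divided by 2, so it takes 4 divisions to reduce to a base case of size 1. The algorithm makes 3 recursive calls at each level.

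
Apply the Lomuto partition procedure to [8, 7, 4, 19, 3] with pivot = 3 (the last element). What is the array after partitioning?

Lomuto partition with pivot = 3:

Initial array: [8, 7, 4, 19, 3]

arr[0]=8 > 3: no swap
arr[1]=7 > 3: no swap
arr[2]=4 > 3: no swap
arr[3]=19 > 3: no swap

Place pivot at position 0: [3, 7, 4, 19, 8]
Pivot position: 0

After partitioning with pivot 3, the array becomes [3, 7, 4, 19, 8]. The pivot is placed at index 0. All elements to the left of the pivot are <= 3, and all elements to the right are > 3.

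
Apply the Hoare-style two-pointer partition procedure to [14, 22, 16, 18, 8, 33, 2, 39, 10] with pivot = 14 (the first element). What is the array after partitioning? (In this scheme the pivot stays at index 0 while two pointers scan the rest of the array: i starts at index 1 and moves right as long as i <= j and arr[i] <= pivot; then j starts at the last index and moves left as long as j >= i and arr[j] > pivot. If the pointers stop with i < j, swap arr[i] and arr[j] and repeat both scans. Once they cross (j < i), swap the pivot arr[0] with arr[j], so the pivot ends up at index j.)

Hoare-style two-pointer partition with pivot = 14:

Initial array: [14, 22, 16, 18, 8, 33, 2, 39, 10]

Pointers start at i = 1, j = 8.
i stops at index 1 (arr[1]=22 > 14), j stops at index 8 (arr[8]=10 <= 14): swap arr[1] and arr[8], array becomes [14, 10, 16, 18, 8, 33, 2, 39, 22]
i stops at index 2 (arr[2]=16 > 14), j stops at index 6 (arr[6]=2 <= 14): swap arr[2] and arr[6], array becomes [14, 10, 2, 18, 8, 33, 16, 39, 22]
i stops at index 3 (arr[3]=18 > 14), j stops at index 4 (arr[4]=8 <= 14): swap arr[3] and arr[4], array becomes [14, 10, 2, 8, 18, 33, 16, 39, 22]
i ends at 4, j ends at 3: the pointers have crossed (j < i), so scanning stops.

Swap pivot arr[0] with arr[3] to place pivot at position 3: [8, 10, 2, 14, 18, 33, 16, 39, 22]
Pivot position: 3

After partitioning with pivot 14, the array becomes [8, 10, 2, 14, 18, 33, 16, 39, 22]. The pivot is placed at index 3. All elements to the left of the pivot are <= 14, and all elements to the right are > 14.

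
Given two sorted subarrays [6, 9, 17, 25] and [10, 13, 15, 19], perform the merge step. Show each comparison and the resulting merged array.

Merging process:

Compare 6 vs 10: take 6 from left. Merged: [6]
Compare 9 vs 10: take 9 from left. Merged: [6, 9]
Compare 17 vs 10: take 10 from right. Merged: [6, 9, 10]
Compare 17 vs 13: take 13 from right. Merged: [6, 9, 10, 13]
Compare 17 vs 15: take 15 from right. Merged: [6, 9, 10, 13, 15]
Compare 17 vs 19: take 17 from left. Merged: [6, 9, 10, 13, 15, 17]
Compare 25 vs 19: take 19 from right. Merged: [6, 9, 10, 13, 15, 17, 19]
Append remaining from left: [25]. Merged: [6, 9, 10, 13, 15, 17, 19, 25]

Final merged array: [6, 9, 10, 13, 15, 17, 19, 25]
Total comparisons: 7

The merged array is [6, 9, 10, 13, 15, 17, 19, 25], requiring 7 comparisons. The merge step runs in O(n) time where n is the total number of elements.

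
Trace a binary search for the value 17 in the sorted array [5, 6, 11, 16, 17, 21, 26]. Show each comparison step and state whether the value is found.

Binary search for 17 in [5, 6, 11, 16, 17, 21, 26]:

lo=0, hi=6, mid=3, arr[mid]=16 -> 16 < 17, search right half
lo=4, hi=6, mid=5, arr[mid]=21 -> 21 > 17, search left half
lo=4, hi=4, mid=4, arr[mid]=17 -> Found target at index 4!

Binary search finds 17 at index 4 after 3 comparisons. The search repeatedly halves the search space by comparing with the middle element.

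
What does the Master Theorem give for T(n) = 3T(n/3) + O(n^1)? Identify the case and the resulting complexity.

Master Theorem for T(n) = 3T(n/3) + O(n^1):

a = 3, b = 3, c = 1
log_b(a) = log_3(3) = 1.0000

Case 2: c = 1 = log_3(3) = 1.0000
T(n) = O(n^1 log n) = O(n log n)

For T(n) = 3T(n/3) + O(n^1): log_3(3) = 1.0000. This is Case 2 of the Master Theorem (c = log_b(a), equal work at all levels), giving O(n log n).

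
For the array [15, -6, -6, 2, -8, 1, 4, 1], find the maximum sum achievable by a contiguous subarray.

Using Kadane's algorithm on [15, -6, -6, 2, -8, 1, 4, 1]:

Scanning through the array:
Position 1 (value -6): max_ending_here = 9, max_so_far = 15
Position 2 (value -6): max_ending_here = 3, max_so_far = 15
Position 3 (value 2): max_ending_here = 5, max_so_far = 15
Position 4 (value -8): max_ending_here = -3, max_so_far = 15
Position 5 (value 1): max_ending_here = 1, max_so_far = 15
Position 6 (value 4): max_ending_here = 5, max_so_far = 15
Position 7 (value 1): max_ending_here = 6, max_so_far = 15

Maximum subarray: [15]
Maximum sum: 15

The maximum subarray is [15] with sum 15. This subarray runs from index 0 to index 0.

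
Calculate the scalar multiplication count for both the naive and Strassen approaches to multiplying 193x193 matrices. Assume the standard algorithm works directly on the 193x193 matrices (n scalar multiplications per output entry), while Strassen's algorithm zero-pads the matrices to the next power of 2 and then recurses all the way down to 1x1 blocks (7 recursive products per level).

Matrix multiplication for 193x193 matrices:

Strassen's algorithm requires power-of-2 dimensions. Pad 193x193 to 256x256 (next power of 2).

Standard algorithm: 193^3 = 7189057 multiplications
Strassen's algorithm: 7^(log2(256)) = 7^8 = 5764801 multiplications
Savings: 7189057 - 5764801 = 1424256 multiplications

Standard: 7189057 multiplications (193^3). Strassen: 5764801 multiplications (7^8, after padding to 256x256). Strassen reduces 8 recursive multiplications to 7 at each level.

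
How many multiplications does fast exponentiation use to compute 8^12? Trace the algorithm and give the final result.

Computing 8^12 by squaring (build up from 8^1; each line after the first costs one multiplication):

8^1 = 8
8^2 = (8^1)^2 = 8^2 = 64
8^3 = 8 * 8^2 = 8 * 64 = 512
8^6 = (8^3)^2 = 512^2 = 262144
8^12 = (8^6)^2 = 262144^2 = 68719476736

Result: 68719476736
Multiplications needed: 4 (4 lines after 8^1)

8^12 = 68719476736. Using exponentiation by squaring, this requires 4 multiplications. The key idea: if the exponent is even, square the half-power; if odd, multiply by the base once.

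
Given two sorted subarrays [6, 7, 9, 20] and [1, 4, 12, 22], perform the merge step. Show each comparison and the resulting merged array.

Merging process:

Compare 6 vs 1: take 1 from right. Merged: [1]
Compare 6 vs 4: take 4 from right. Merged: [1, 4]
Compare 6 vs 12: take 6 from left. Merged: [1, 4, 6]
Compare 7 vs 12: take 7 from left. Merged: [1, 4, 6, 7]
Compare 9 vs 12: take 9 from left. Merged: [1, 4, 6, 7, 9]
Compare 20 vs 12: take 12 from right. Merged: [1, 4, 6, 7, 9, 12]
Compare 20 vs 22: take 20 from left. Merged: [1, 4, 6, 7, 9, 12, 20]
Append remaining from right: [22]. Merged: [1, 4, 6, 7, 9, 12, 20, 22]

Final merged array: [1, 4, 6, 7, 9, 12, 20, 22]
Total comparisons: 7

The merged array is [1, 4, 6, 7, 9, 12, 20, 22], requiring 7 comparisons. The merge step runs in O(n) time where n is the total number of elements.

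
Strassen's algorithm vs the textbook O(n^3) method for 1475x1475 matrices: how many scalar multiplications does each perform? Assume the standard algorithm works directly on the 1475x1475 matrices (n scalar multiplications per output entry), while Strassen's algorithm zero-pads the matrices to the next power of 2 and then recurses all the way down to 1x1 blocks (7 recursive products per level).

Matrix multiplication for 1475x1475 matrices:

Strassen's algorithm requires power-of-2 dimensions. Pad 1475x1475 to 2048x2048 (next power of 2).

Standard algorithm: 1475^3 = 3209046875 multiplications
Strassen's algorithm: 7^(log2(2048)) = 7^11 = 1977326743 multiplications
Savings: 3209046875 - 1977326743 = 1231720132 multiplications

Standard: 3209046875 multiplications (1475^3). Strassen: 1977326743 multiplications (7^11, after padding to 2048x2048). Strassen reduces 8 recursive multiplications to 7 at each level.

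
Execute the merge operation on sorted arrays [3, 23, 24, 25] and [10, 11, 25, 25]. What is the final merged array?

Merging process:

Compare 3 vs 10: take 3 from left. Merged: [3]
Compare 23 vs 10: take 10 from right. Merged: [3, 10]
Compare 23 vs 11: take 11 from right. Merged: [3, 10, 11]
Compare 23 vs 25: take 23 from left. Merged: [3, 10, 11, 23]
Compare 24 vs 25: take 24 from left. Merged: [3, 10, 11, 23, 24]
Compare 25 vs 25: take 25 from left. Merged: [3, 10, 11, 23, 24, 25]
Append remaining from right: [25, 25]. Merged: [3, 10, 11, 23, 24, 25, 25, 25]

Final merged array: [3, 10, 11, 23, 24, 25, 25, 25]
Total comparisons: 6

The merged array is [3, 10, 11, 23, 24, 25, 25, 25], requiring 6 comparisons. The merge step runs in O(n) time where n is the total number of elements.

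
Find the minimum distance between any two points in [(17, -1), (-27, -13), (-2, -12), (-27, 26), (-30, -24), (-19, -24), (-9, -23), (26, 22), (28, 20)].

Computing all pairwise distances among 9 points:

d((17, -1), (-27, -13)) = 45.607
d((17, -1), (-2, -12)) = 21.9545
d((17, -1), (-27, 26)) = 51.6236
d((17, -1), (-30, -24)) = 52.3259
d((17, -1), (-19, -24)) = 42.72
d((17, -1), (-9, -23)) = 34.0588
d((17, -1), (26, 22)) = 24.6982
d((17, -1), (28, 20)) = 23.7065
d((-27, -13), (-2, -12)) = 25.02
d((-27, -13), (-27, 26)) = 39.0
d((-27, -13), (-30, -24)) = 11.4018
d((-27, -13), (-19, -24)) = 13.6015
d((-27, -13), (-9, -23)) = 20.5913
d((-27, -13), (26, 22)) = 63.5138
d((-27, -13), (28, 20)) = 64.1405
d((-2, -12), (-27, 26)) = 45.4863
d((-2, -12), (-30, -24)) = 30.4631
d((-2, -12), (-19, -24)) = 20.8087
d((-2, -12), (-9, -23)) = 13.0384
d((-2, -12), (26, 22)) = 44.0454
d((-2, -12), (28, 20)) = 43.8634
d((-27, 26), (-30, -24)) = 50.0899
d((-27, 26), (-19, -24)) = 50.636
d((-27, 26), (-9, -23)) = 52.2015
d((-27, 26), (26, 22)) = 53.1507
d((-27, 26), (28, 20)) = 55.3263
d((-30, -24), (-19, -24)) = 11.0
d((-30, -24), (-9, -23)) = 21.0238
d((-30, -24), (26, 22)) = 72.4707
d((-30, -24), (28, 20)) = 72.8011
d((-19, -24), (-9, -23)) = 10.0499
d((-19, -24), (26, 22)) = 64.3506
d((-19, -24), (28, 20)) = 64.3817
d((-9, -23), (26, 22)) = 57.0088
d((-9, -23), (28, 20)) = 56.7274
d((26, 22), (28, 20)) = 2.8284 <-- minimum

Closest pair: (26, 22) and (28, 20) with distance 2.8284

The closest pair is (26, 22) and (28, 20) with Euclidean distance 2.8284. For 9 points, brute-force pairwise comparison is shown above. For large n, the divide-and-conquer algorithm (sort by x, recurse on halves, check the dividing strip) achieves O(n log n).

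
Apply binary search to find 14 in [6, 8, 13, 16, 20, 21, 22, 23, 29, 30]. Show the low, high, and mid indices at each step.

Binary search for 14 in [6, 8, 13, 16, 20, 21, 22, 23, 29, 30]:

lo=0, hi=9, mid=4, arr[mid]=20 -> 20 > 14, search left half
lo=0, hi=3, mid=1, arr[mid]=8 -> 8 < 14, search right half
lo=2, hi=3, mid=2, arr[mid]=13 -> 13 < 14, search right half
lo=3, hi=3, mid=3, arr[mid]=16 -> 16 > 14, search left half
lo=3 > hi=2, target 14 not found

Binary search determines that 14 is not in the array after 4 comparisons. The search space was exhausted without finding the target.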